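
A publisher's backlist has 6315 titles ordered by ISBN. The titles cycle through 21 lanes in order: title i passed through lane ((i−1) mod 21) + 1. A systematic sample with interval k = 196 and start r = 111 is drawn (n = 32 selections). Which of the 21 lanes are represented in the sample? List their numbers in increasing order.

6, 13, 20

Consecutive selections differ by k = 196, so their lane numbers differ by 196 mod 21 = 7.
gcd(196, 21) = 7, so the sample visits 21/7 = 3 distinct residues mod 21.
Start 111 is lane 6; the lanes hit are 6, 13, 20.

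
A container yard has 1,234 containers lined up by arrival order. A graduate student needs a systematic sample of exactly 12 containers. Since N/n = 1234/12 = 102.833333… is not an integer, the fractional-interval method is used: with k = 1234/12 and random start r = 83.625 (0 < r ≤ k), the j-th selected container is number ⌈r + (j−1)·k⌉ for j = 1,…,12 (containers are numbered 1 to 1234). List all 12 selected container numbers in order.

84, 187, 290, 393, 495, 598, 701, 804, 907, 1010, 1112, 1215

j=1: r + 0k = 83.625 → ⌈·⌉ = 84
j=2: r + 1k = 186.458333… → ⌈·⌉ = 187
j=3: r + 2k = 289.291666… → ⌈·⌉ = 290
j=4: r + 3k = 392.125 → ⌈·⌉ = 393
j=5: r + 4k = 494.958333… → ⌈·⌉ = 495
j=6: r + 5k = 597.791666… → ⌈·⌉ = 598
j=7: r + 6k = 700.625 → ⌈·⌉ = 701
j=8: r + 7k = 803.458333… → ⌈·⌉ = 804
j=9: r + 8k = 906.291666… → ⌈·⌉ = 907
j=10: r + 9k = 1009.125 → ⌈·⌉ = 1010
j=11: r + 10k = 1111.958333… → ⌈·⌉ = 1112
j=12: r + 11k = 1214.791666… → ⌈·⌉ = 1215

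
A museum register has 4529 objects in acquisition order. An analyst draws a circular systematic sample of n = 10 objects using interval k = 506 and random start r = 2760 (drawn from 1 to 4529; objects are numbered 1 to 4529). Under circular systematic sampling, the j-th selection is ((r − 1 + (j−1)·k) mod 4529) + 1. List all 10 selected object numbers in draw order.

2760, 3266, 3772, 4278, 255, 761, 1267, 1773, 2279, 2785

Selection 1: 2760
Selection 2: 2760 + 506 = 3266
Selection 3: 3266 + 506 = 3772
Selection 4: 3772 + 506 = 4278
Selection 5: 4278 + 506 = 4784 → 4784 − 4529 = 255
Selection 6: 255 + 506 = 761
Selection 7: 761 + 506 = 1267
Selection 8: 1267 + 506 = 1773
Selection 9: 1773 + 506 = 2279
Selection 10: 2279 + 506 = 2785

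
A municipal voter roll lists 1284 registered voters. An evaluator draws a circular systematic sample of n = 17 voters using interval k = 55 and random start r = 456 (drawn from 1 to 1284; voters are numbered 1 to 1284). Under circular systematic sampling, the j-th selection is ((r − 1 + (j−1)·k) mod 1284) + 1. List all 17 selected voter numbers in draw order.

Selection 1: 456
Selection 2: 456 + 55 = 511
Selection 3: 511 + 55 = 566
Selection 4: 566 + 55 = 621
Selection 5: 621 + 55 = 676
Selection 6: 676 + 55 = 731
Selection 7: 731 + 55 = 786
Selection 8: 786 + 55 = 841
Selection 9: 841 + 55 = 896
Selection 10: 896 + 55 = 951
Selection 11: 951 + 55 = 1006
Selection 12: 1006 + 55 = 1061
Selection 13: 1061 + 55 = 1116
Selection 14: 1116 + 55 = 1171
Selection 15: 1171 + 55 = 1226
Selection 16: 1226 + 55 = 1281
Selection 17: 1281 + 55 = 1336 → 1336 − 1284 = 52

456, 511, 566, 621, 676, 731, 786, 841, 896, 951, 1006, 1061, 1116, 1171, 1226, 1281, 52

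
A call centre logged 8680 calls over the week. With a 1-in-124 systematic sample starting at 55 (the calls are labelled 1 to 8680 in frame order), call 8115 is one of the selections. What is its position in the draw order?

k = 124
position = (8115 − 55)/124 + 1 = 8060/124 + 1 = 65 + 1 = 66

66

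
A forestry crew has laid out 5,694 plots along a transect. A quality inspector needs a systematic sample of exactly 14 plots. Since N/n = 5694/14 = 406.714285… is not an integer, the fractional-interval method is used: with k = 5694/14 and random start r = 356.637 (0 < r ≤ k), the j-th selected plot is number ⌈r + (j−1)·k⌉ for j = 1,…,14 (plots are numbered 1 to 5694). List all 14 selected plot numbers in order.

357, 764, 1171, 1577, 1984, 2391, 2797, 3204, 3611, 4018, 4424, 4831, 5238, 5644

j=1: r + 0k = 356.637 → ⌈·⌉ = 357
j=2: r + 1k = 763.351285… → ⌈·⌉ = 764
j=3: r + 2k = 1170.065571… → ⌈·⌉ = 1171
j=4: r + 3k = 1576.779857… → ⌈·⌉ = 1577
j=5: r + 4k = 1983.494142… → ⌈·⌉ = 1984
j=6: r + 5k = 2390.208428… → ⌈·⌉ = 2391
j=7: r + 6k = 2796.922714… → ⌈·⌉ = 2797
j=8: r + 7k = 3203.637 → ⌈·⌉ = 3204
j=9: r + 8k = 3610.351285… → ⌈·⌉ = 3611
j=10: r + 9k = 4017.065571… → ⌈·⌉ = 4018
j=11: r + 10k = 4423.779857… → ⌈·⌉ = 4424
j=12: r + 11k = 4830.494142… → ⌈·⌉ = 4831
j=13: r + 12k = 5237.208428… → ⌈·⌉ = 5238
j=14: r + 13k = 5643.922714… → ⌈·⌉ = 5644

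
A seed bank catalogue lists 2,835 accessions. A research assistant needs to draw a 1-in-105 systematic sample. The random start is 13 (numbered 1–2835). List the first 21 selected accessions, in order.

13, 118, 223, 328, 433, 538, 643, 748, 853, 958, 1063, 1168, 1273, 1378, 1483, 1588, 1693, 1798, 1903, 2008, 2113

accession 1: 13
accession 2: 13 + 105 = 118
accession 3: 118 + 105 = 223
accession 4: 223 + 105 = 328
accession 5: 328 + 105 = 433
accession 6: 433 + 105 = 538
accession 7: 538 + 105 = 643
accession 8: 643 + 105 = 748
accession 9: 748 + 105 = 853
accession 10: 853 + 105 = 958
accession 11: 958 + 105 = 1063
accession 12: 1063 + 105 = 1168
accession 13: 1168 + 105 = 1273
accession 14: 1273 + 105 = 1378
accession 15: 1378 + 105 = 1483
accession 16: 1483 + 105 = 1588
accession 17: 1588 + 105 = 1693
accession 18: 1693 + 105 = 1798
accession 19: 1798 + 105 = 1903
accession 20: 1903 + 105 = 2008
accession 21: 2008 + 105 = 2113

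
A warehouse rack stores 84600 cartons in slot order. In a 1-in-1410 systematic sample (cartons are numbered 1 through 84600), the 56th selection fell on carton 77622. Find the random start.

k = 1410
r = 77622 − (56−1)×1410 = 77622 − 77550 = 72

72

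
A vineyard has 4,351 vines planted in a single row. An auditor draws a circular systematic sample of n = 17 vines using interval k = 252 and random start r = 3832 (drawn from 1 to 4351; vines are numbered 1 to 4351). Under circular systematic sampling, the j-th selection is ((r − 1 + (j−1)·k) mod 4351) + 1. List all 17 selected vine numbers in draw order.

3832, 4084, 4336, 237, 489, 741, 993, 1245, 1497, 1749, 2001, 2253, 2505, 2757, 3009, 3261, 3513

Selection 1: 3832
Selection 2: 3832 + 252 = 4084
Selection 3: 4084 + 252 = 4336
Selection 4: 4336 + 252 = 4588 → 4588 − 4351 = 237
Selection 5: 237 + 252 = 489
Selection 6: 489 + 252 = 741
Selection 7: 741 + 252 = 993
Selection 8: 993 + 252 = 1245
Selection 9: 1245 + 252 = 1497
Selection 10: 1497 + 252 = 1749
Selection 11: 1749 + 252 = 2001
Selection 12: 2001 + 252 = 2253
Selection 13: 2253 + 252 = 2505
Selection 14: 2505 + 252 = 2757
Selection 15: 2757 + 252 = 3009
Selection 16: 3009 + 252 = 3261
Selection 17: 3261 + 252 = 3513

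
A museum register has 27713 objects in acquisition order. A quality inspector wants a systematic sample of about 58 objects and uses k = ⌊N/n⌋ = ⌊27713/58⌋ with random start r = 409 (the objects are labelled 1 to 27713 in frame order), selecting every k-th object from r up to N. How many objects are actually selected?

k = ⌊27713/58⌋ = 477
Achieved size = ⌊(27713 − 409)/477⌋ + 1 = ⌊27304/477⌋ + 1 = 57 + 1 = 58
(last selection: 409 + 57×477 = 27598 ≤ 27713; next would be 28075 > 27713)

58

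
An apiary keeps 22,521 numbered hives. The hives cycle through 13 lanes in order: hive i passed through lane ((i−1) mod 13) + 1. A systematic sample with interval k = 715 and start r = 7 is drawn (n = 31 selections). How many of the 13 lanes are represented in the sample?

Consecutive selections differ by k = 715, so their lane numbers differ by 715 mod 13 = 0.
gcd(715, 13) = 13, so the sample visits 13/13 = 1 distinct residues mod 13.
Start 7 is lane 7; the lanes hit are 7.

1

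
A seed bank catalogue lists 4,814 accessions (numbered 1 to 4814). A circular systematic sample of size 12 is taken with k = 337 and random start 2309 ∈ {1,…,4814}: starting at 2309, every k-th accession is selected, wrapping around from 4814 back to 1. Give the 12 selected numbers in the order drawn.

Selection 1: 2309
Selection 2: 2309 + 337 = 2646
Selection 3: 2646 + 337 = 2983
Selection 4: 2983 + 337 = 3320
Selection 5: 3320 + 337 = 3657
Selection 6: 3657 + 337 = 3994
Selection 7: 3994 + 337 = 4331
Selection 8: 4331 + 337 = 4668
Selection 9: 4668 + 337 = 5005 → 5005 − 4814 = 191
Selection 10: 191 + 337 = 528
Selection 11: 528 + 337 = 865
Selection 12: 865 + 337 = 1202

2309, 2646, 2983, 3320, 3657, 3994, 4331, 4668, 191, 528, 865, 1202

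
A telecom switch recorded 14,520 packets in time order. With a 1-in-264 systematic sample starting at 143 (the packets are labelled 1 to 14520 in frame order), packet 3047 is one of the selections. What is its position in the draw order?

k = 264
position = (3047 − 143)/264 + 1 = 2904/264 + 1 = 11 + 1 = 12

12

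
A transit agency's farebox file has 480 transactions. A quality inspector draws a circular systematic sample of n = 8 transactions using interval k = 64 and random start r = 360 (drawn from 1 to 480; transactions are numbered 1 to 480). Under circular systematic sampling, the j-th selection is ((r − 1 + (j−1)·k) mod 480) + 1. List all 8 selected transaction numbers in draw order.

Selection 1: 360
Selection 2: 360 + 64 = 424
Selection 3: 424 + 64 = 488 → 488 − 480 = 8
Selection 4: 8 + 64 = 72
Selection 5: 72 + 64 = 136
Selection 6: 136 + 64 = 200
Selection 7: 200 + 64 = 264
Selection 8: 264 + 64 = 328

360, 424, 8, 72, 136, 200, 264, 328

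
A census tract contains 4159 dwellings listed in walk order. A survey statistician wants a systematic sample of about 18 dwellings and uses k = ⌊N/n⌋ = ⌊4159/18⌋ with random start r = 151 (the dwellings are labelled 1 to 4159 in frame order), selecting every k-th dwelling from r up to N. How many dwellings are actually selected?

18

k = ⌊4159/18⌋ = 231
Achieved size = ⌊(4159 − 151)/231⌋ + 1 = ⌊4008/231⌋ + 1 = 17 + 1 = 18
(last selection: 151 + 17×231 = 4078 ≤ 4159; next would be 4309 > 4159)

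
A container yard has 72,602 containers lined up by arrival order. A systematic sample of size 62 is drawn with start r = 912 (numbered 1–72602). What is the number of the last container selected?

k = 72602/62 = 1171
62nd selection = r + (62−1)·k = 912 + 61×1171 = 912 + 71431 = 72343

72343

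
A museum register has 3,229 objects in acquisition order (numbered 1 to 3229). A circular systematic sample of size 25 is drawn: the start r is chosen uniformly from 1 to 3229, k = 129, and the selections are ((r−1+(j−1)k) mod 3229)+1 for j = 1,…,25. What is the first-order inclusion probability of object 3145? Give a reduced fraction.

For each position j, as r ranges over 1…3229 the j-th selection hits every object exactly once, so object 3145 is selected for exactly 25 of the 3229 starts.
Inclusion probability = 25/3229.

25/3229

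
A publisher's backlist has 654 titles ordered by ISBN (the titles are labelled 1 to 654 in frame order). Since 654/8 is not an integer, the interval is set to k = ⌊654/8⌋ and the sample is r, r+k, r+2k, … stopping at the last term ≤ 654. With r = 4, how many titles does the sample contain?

k = ⌊654/8⌋ = 81
Achieved size = ⌊(654 − 4)/81⌋ + 1 = ⌊650/81⌋ + 1 = 8 + 1 = 9
(last selection: 4 + 8×81 = 652 ≤ 654; next would be 733 > 654)

9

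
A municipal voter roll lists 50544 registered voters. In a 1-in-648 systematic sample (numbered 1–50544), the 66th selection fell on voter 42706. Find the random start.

586

k = 648
r = 42706 − (66−1)×648 = 42706 − 42120 = 586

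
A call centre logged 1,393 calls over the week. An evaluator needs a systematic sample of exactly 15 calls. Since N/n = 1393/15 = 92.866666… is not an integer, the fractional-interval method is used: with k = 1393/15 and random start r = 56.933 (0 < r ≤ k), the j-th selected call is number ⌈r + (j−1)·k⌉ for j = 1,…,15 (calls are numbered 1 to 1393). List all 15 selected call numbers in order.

57, 150, 243, 336, 429, 522, 615, 707, 800, 893, 986, 1079, 1172, 1265, 1358

j=1: r + 0k = 56.933 → ⌈·⌉ = 57
j=2: r + 1k = 149.799666… → ⌈·⌉ = 150
j=3: r + 2k = 242.666333… → ⌈·⌉ = 243
j=4: r + 3k = 335.533 → ⌈·⌉ = 336
j=5: r + 4k = 428.399666… → ⌈·⌉ = 429
j=6: r + 5k = 521.266333… → ⌈·⌉ = 522
j=7: r + 6k = 614.133 → ⌈·⌉ = 615
j=8: r + 7k = 706.999666… → ⌈·⌉ = 707
j=9: r + 8k = 799.866333… → ⌈·⌉ = 800
j=10: r + 9k = 892.733 → ⌈·⌉ = 893
j=11: r + 10k = 985.599666… → ⌈·⌉ = 986
j=12: r + 11k = 1078.466333… → ⌈·⌉ = 1079
j=13: r + 12k = 1171.333 → ⌈·⌉ = 1172
j=14: r + 13k = 1264.199666… → ⌈·⌉ = 1265
j=15: r + 14k = 1357.066333… → ⌈·⌉ = 1358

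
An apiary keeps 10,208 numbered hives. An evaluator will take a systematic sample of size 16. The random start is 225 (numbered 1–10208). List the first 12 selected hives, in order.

225, 863, 1501, 2139, 2777, 3415, 4053, 4691, 5329, 5967, 6605, 7243

k = N/n = 10208/16 = 638
hive 1: 225
hive 2: 225 + 638 = 863
hive 3: 863 + 638 = 1501
hive 4: 1501 + 638 = 2139
hive 5: 2139 + 638 = 2777
hive 6: 2777 + 638 = 3415
hive 7: 3415 + 638 = 4053
hive 8: 4053 + 638 = 4691
hive 9: 4691 + 638 = 5329
hive 10: 5329 + 638 = 5967
hive 11: 5967 + 638 = 6605
hive 12: 6605 + 638 = 7243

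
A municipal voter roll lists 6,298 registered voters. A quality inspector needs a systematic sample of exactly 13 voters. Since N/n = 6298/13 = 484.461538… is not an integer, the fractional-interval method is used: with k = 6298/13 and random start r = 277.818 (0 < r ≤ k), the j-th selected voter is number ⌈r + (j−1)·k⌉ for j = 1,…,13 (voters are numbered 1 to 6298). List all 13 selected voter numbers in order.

j=1: r + 0k = 277.818 → ⌈·⌉ = 278
j=2: r + 1k = 762.279538… → ⌈·⌉ = 763
j=3: r + 2k = 1246.741076… → ⌈·⌉ = 1247
j=4: r + 3k = 1731.202615… → ⌈·⌉ = 1732
j=5: r + 4k = 2215.664153… → ⌈·⌉ = 2216
j=6: r + 5k = 2700.125692… → ⌈·⌉ = 2701
j=7: r + 6k = 3184.587230… → ⌈·⌉ = 3185
j=8: r + 7k = 3669.048769… → ⌈·⌉ = 3670
j=9: r + 8k = 4153.510307… → ⌈·⌉ = 4154
j=10: r + 9k = 4637.971846… → ⌈·⌉ = 4638
j=11: r + 10k = 5122.433384… → ⌈·⌉ = 5123
j=12: r + 11k = 5606.894923… → ⌈·⌉ = 5607
j=13: r + 12k = 6091.356461… → ⌈·⌉ = 6092

278, 763, 1247, 1732, 2216, 2701, 3185, 3670, 4154, 4638, 5123, 5607, 6092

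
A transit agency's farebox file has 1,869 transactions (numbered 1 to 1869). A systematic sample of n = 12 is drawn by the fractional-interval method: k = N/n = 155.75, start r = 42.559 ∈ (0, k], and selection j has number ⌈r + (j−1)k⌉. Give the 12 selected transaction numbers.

j=1: r + 0k = 42.559 → ⌈·⌉ = 43
j=2: r + 1k = 198.309 → ⌈·⌉ = 199
j=3: r + 2k = 354.059 → ⌈·⌉ = 355
j=4: r + 3k = 509.809 → ⌈·⌉ = 510
j=5: r + 4k = 665.559 → ⌈·⌉ = 666
j=6: r + 5k = 821.309 → ⌈·⌉ = 822
j=7: r + 6k = 977.059 → ⌈·⌉ = 978
j=8: r + 7k = 1132.809 → ⌈·⌉ = 1133
j=9: r + 8k = 1288.559 → ⌈·⌉ = 1289
j=10: r + 9k = 1444.309 → ⌈·⌉ = 1445
j=11: r + 10k = 1600.059 → ⌈·⌉ = 1601
j=12: r + 11k = 1755.809 → ⌈·⌉ = 1756

43, 199, 355, 510, 666, 822, 978, 1133, 1289, 1445, 1601, 1756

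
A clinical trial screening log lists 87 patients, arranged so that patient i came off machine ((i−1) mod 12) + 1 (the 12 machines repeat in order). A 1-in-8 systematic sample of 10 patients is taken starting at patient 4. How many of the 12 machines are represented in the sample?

3

Consecutive selections differ by k = 8, so their machine numbers differ by 8 mod 12 = 8.
gcd(8, 12) = 4, so the sample visits 12/4 = 3 distinct residues mod 12.
Start 4 is machine 4; the machines hit are 4, 8, 12.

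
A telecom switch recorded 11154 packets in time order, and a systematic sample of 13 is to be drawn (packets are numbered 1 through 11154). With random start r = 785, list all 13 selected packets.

k = N/n = 11154/13 = 858
packet 1: 785
packet 2: 785 + 858 = 1643
packet 3: 1643 + 858 = 2501
packet 4: 2501 + 858 = 3359
packet 5: 3359 + 858 = 4217
packet 6: 4217 + 858 = 5075
packet 7: 5075 + 858 = 5933
packet 8: 5933 + 858 = 6791
packet 9: 6791 + 858 = 7649
packet 10: 7649 + 858 = 8507
packet 11: 8507 + 858 = 9365
packet 12: 9365 + 858 = 10223
packet 13: 10223 + 858 = 11081

785, 1643, 2501, 3359, 4217, 5075, 5933, 6791, 7649, 8507, 9365, 10223, 11081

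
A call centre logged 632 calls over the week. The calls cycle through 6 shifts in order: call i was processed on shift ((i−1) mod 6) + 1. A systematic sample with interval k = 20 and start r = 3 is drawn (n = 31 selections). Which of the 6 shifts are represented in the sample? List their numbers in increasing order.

1, 3, 5

Consecutive selections differ by k = 20, so their shift numbers differ by 20 mod 6 = 2.
gcd(20, 6) = 2, so the sample visits 6/2 = 3 distinct residues mod 6.
Start 3 is shift 3; the shifts hit are 1, 3, 5.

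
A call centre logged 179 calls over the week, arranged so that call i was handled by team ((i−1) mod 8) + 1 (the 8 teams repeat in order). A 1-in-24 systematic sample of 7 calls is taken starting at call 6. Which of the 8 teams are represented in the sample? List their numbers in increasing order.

6

Consecutive selections differ by k = 24, so their team numbers differ by 24 mod 8 = 0.
gcd(24, 8) = 8, so the sample visits 8/8 = 1 distinct residues mod 8.
Start 6 is team 6; the teams hit are 6.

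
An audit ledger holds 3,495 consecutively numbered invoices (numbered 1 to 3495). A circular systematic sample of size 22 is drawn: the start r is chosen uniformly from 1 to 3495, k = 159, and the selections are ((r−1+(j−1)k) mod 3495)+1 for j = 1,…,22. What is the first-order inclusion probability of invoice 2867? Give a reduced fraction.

22/3495

For each position j, as r ranges over 1…3495 the j-th selection hits every invoice exactly once, so invoice 2867 is selected for exactly 22 of the 3495 starts.
Inclusion probability = 22/3495.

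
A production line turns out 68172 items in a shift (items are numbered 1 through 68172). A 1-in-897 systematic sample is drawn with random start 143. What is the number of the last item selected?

k = 897
76th selection = r + (76−1)·k = 143 + 75×897 = 143 + 67275 = 67418

67418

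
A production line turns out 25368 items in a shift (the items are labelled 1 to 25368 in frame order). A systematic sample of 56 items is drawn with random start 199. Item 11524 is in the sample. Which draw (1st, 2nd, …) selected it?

k = 25368/56 = 453
position = (11524 − 199)/453 + 1 = 11325/453 + 1 = 25 + 1 = 26

26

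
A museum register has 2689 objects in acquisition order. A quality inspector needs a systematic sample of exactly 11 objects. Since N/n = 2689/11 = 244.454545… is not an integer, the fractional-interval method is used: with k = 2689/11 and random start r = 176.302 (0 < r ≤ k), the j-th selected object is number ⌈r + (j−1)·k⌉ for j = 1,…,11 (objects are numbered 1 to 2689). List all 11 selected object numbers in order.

177, 421, 666, 910, 1155, 1399, 1644, 1888, 2132, 2377, 2621

j=1: r + 0k = 176.302 → ⌈·⌉ = 177
j=2: r + 1k = 420.756545… → ⌈·⌉ = 421
j=3: r + 2k = 665.211090… → ⌈·⌉ = 666
j=4: r + 3k = 909.665636… → ⌈·⌉ = 910
j=5: r + 4k = 1154.120181… → ⌈·⌉ = 1155
j=6: r + 5k = 1398.574727… → ⌈·⌉ = 1399
j=7: r + 6k = 1643.029272… → ⌈·⌉ = 1644
j=8: r + 7k = 1887.483818… → ⌈·⌉ = 1888
j=9: r + 8k = 2131.938363… → ⌈·⌉ = 2132
j=10: r + 9k = 2376.392909… → ⌈·⌉ = 2377
j=11: r + 10k = 2620.847454… → ⌈·⌉ = 2621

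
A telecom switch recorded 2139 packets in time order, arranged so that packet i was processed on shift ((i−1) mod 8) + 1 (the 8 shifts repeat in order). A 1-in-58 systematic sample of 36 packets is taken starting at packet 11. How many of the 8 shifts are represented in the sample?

Consecutive selections differ by k = 58, so their shift numbers differ by 58 mod 8 = 2.
gcd(58, 8) = 2, so the sample visits 8/2 = 4 distinct residues mod 8.
Start 11 is shift 3; the shifts hit are 1, 3, 5, 7.

4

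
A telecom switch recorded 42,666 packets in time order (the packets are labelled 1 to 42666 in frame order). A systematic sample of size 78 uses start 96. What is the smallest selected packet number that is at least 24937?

25258

k = 42666/78 = 547
Steps past start: ⌈(24937 − 96)/547⌉ = ⌈24841/547⌉ = 46
Selected packet: 96 + 46×547 = 25258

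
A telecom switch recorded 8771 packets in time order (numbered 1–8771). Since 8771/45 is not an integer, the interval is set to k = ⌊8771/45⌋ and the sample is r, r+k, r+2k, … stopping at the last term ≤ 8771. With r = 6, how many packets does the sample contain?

k = ⌊8771/45⌋ = 194
Achieved size = ⌊(8771 − 6)/194⌋ + 1 = ⌊8765/194⌋ + 1 = 45 + 1 = 46
(last selection: 6 + 45×194 = 8736 ≤ 8771; next would be 8930 > 8771)

46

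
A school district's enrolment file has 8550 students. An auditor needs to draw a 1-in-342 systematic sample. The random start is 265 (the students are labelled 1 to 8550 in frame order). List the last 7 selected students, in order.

6421, 6763, 7105, 7447, 7789, 8131, 8473

19th selection = 265 + 18×342 = 6421
20th: 6421 + 342 = 6763
21st: 6763 + 342 = 7105
22nd: 7105 + 342 = 7447
23rd: 7447 + 342 = 7789
24th: 7789 + 342 = 8131
25th: 8131 + 342 = 8473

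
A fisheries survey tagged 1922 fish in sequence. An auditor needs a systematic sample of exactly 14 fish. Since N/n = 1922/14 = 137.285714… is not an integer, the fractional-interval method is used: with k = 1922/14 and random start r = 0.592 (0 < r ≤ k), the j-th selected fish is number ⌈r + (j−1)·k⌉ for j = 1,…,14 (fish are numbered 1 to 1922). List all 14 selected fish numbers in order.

1, 138, 276, 413, 550, 688, 825, 962, 1099, 1237, 1374, 1511, 1649, 1786

j=1: r + 0k = 0.592 → ⌈·⌉ = 1
j=2: r + 1k = 137.877714… → ⌈·⌉ = 138
j=3: r + 2k = 275.163428… → ⌈·⌉ = 276
j=4: r + 3k = 412.449142… → ⌈·⌉ = 413
j=5: r + 4k = 549.734857… → ⌈·⌉ = 550
j=6: r + 5k = 687.020571… → ⌈·⌉ = 688
j=7: r + 6k = 824.306285… → ⌈·⌉ = 825
j=8: r + 7k = 961.592 → ⌈·⌉ = 962
j=9: r + 8k = 1098.877714… → ⌈·⌉ = 1099
j=10: r + 9k = 1236.163428… → ⌈·⌉ = 1237
j=11: r + 10k = 1373.449142… → ⌈·⌉ = 1374
j=12: r + 11k = 1510.734857… → ⌈·⌉ = 1511
j=13: r + 12k = 1648.020571… → ⌈·⌉ = 1649
j=14: r + 13k = 1785.306285… → ⌈·⌉ = 1786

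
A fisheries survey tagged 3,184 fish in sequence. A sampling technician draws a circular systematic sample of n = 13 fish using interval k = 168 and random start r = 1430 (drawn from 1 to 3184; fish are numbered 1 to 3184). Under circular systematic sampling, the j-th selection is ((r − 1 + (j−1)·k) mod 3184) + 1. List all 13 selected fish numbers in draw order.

Selection 1: 1430
Selection 2: 1430 + 168 = 1598
Selection 3: 1598 + 168 = 1766
Selection 4: 1766 + 168 = 1934
Selection 5: 1934 + 168 = 2102
Selection 6: 2102 + 168 = 2270
Selection 7: 2270 + 168 = 2438
Selection 8: 2438 + 168 = 2606
Selection 9: 2606 + 168 = 2774
Selection 10: 2774 + 168 = 2942
Selection 11: 2942 + 168 = 3110
Selection 12: 3110 + 168 = 3278 → 3278 − 3184 = 94
Selection 13: 94 + 168 = 262

1430, 1598, 1766, 1934, 2102, 2270, 2438, 2606, 2774, 2942, 3110, 94, 262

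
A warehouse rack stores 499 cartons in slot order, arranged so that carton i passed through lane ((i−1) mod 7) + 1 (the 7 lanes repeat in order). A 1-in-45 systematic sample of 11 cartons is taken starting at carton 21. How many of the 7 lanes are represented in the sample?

Consecutive selections differ by k = 45, so their lane numbers differ by 45 mod 7 = 3.
gcd(45, 7) = 1, so the sample visits 7/1 = 7 distinct residues mod 7.
Start 21 is lane 7; the lanes hit are 1, 2, 3, 4, 5, 6, 7.

7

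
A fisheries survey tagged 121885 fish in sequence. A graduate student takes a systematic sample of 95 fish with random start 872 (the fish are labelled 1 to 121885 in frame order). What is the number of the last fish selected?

121474

k = 121885/95 = 1283
95th selection = r + (95−1)·k = 872 + 94×1283 = 872 + 120602 = 121474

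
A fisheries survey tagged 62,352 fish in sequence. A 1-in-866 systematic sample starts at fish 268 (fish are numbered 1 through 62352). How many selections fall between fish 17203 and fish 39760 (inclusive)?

k = 866
First selection ≥ 17203: 268 + ⌈(17203−268)/866⌉·866 = 268 + 20×866 = 17588
Last selection ≤ 39760: 268 + ⌊(39760−268)/866⌋·866 = 268 + 45×866 = 39238
Count = 45 − 20 + 1 = 26

26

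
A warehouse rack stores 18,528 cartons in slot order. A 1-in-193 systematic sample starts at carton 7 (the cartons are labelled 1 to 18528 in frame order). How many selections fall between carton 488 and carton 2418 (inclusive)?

10

k = 193
First selection ≥ 488: 7 + ⌈(488−7)/193⌉·193 = 7 + 3×193 = 586
Last selection ≤ 2418: 7 + ⌊(2418−7)/193⌋·193 = 7 + 12×193 = 2323
Count = 12 − 3 + 1 = 10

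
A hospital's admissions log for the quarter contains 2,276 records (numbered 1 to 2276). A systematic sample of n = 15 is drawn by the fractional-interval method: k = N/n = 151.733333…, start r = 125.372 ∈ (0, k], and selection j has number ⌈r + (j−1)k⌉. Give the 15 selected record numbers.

j=1: r + 0k = 125.372 → ⌈·⌉ = 126
j=2: r + 1k = 277.105333… → ⌈·⌉ = 278
j=3: r + 2k = 428.838666… → ⌈·⌉ = 429
j=4: r + 3k = 580.572 → ⌈·⌉ = 581
j=5: r + 4k = 732.305333… → ⌈·⌉ = 733
j=6: r + 5k = 884.038666… → ⌈·⌉ = 885
j=7: r + 6k = 1035.772 → ⌈·⌉ = 1036
j=8: r + 7k = 1187.505333… → ⌈·⌉ = 1188
j=9: r + 8k = 1339.238666… → ⌈·⌉ = 1340
j=10: r + 9k = 1490.972 → ⌈·⌉ = 1491
j=11: r + 10k = 1642.705333… → ⌈·⌉ = 1643
j=12: r + 11k = 1794.438666… → ⌈·⌉ = 1795
j=13: r + 12k = 1946.172 → ⌈·⌉ = 1947
j=14: r + 13k = 2097.905333… → ⌈·⌉ = 2098
j=15: r + 14k = 2249.638666… → ⌈·⌉ = 2250

126, 278, 429, 581, 733, 885, 1036, 1188, 1340, 1491, 1643, 1795, 1947, 2098, 2250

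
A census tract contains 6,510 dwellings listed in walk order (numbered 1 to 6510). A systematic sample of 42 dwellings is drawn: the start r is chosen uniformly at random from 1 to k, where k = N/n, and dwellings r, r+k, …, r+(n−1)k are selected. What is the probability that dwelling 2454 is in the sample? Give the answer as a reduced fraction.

1/155

k = 6510/42 = 155.
Dwelling 2454 is selected iff r ≡ 2454 (mod 155); exactly one such r in {1,…,155}.
Inclusion probability = 1/155.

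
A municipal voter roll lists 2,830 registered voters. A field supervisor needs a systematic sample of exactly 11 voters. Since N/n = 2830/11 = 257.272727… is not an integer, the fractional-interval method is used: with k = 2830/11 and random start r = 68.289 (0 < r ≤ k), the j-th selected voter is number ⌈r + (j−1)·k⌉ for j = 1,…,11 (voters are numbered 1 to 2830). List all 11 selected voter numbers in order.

j=1: r + 0k = 68.289 → ⌈·⌉ = 69
j=2: r + 1k = 325.561727… → ⌈·⌉ = 326
j=3: r + 2k = 582.834454… → ⌈·⌉ = 583
j=4: r + 3k = 840.107181… → ⌈·⌉ = 841
j=5: r + 4k = 1097.379909… → ⌈·⌉ = 1098
j=6: r + 5k = 1354.652636… → ⌈·⌉ = 1355
j=7: r + 6k = 1611.925363… → ⌈·⌉ = 1612
j=8: r + 7k = 1869.198090… → ⌈·⌉ = 1870
j=9: r + 8k = 2126.470818… → ⌈·⌉ = 2127
j=10: r + 9k = 2383.743545… → ⌈·⌉ = 2384
j=11: r + 10k = 2641.016272… → ⌈·⌉ = 2642

69, 326, 583, 841, 1098, 1355, 1612, 1870, 2127, 2384, 2642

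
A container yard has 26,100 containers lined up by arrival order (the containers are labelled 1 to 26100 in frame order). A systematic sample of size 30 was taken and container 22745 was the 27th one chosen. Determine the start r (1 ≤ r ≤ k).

125

k = 26100/30 = 870
r = 22745 − (27−1)×870 = 22745 − 22620 = 125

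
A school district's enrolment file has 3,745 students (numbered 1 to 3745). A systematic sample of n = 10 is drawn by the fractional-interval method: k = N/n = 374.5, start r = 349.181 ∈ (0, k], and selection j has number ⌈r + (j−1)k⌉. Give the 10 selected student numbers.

350, 724, 1099, 1473, 1848, 2222, 2597, 2971, 3346, 3720

j=1: r + 0k = 349.181 → ⌈·⌉ = 350
j=2: r + 1k = 723.681 → ⌈·⌉ = 724
j=3: r + 2k = 1098.181 → ⌈·⌉ = 1099
j=4: r + 3k = 1472.681 → ⌈·⌉ = 1473
j=5: r + 4k = 1847.181 → ⌈·⌉ = 1848
j=6: r + 5k = 2221.681 → ⌈·⌉ = 2222
j=7: r + 6k = 2596.181 → ⌈·⌉ = 2597
j=8: r + 7k = 2970.681 → ⌈·⌉ = 2971
j=9: r + 8k = 3345.181 → ⌈·⌉ = 3346
j=10: r + 9k = 3719.681 → ⌈·⌉ = 3720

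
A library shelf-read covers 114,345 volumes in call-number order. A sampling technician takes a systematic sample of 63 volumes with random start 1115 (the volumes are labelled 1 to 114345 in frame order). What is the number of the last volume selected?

113645

k = 114345/63 = 1815
63rd selection = r + (63−1)·k = 1115 + 62×1815 = 1115 + 112530 = 113645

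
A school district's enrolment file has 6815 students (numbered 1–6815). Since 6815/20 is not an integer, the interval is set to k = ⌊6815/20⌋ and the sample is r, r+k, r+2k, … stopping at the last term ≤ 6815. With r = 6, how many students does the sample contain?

21

k = ⌊6815/20⌋ = 340
Achieved size = ⌊(6815 − 6)/340⌋ + 1 = ⌊6809/340⌋ + 1 = 20 + 1 = 21
(last selection: 6 + 20×340 = 6806 ≤ 6815; next would be 7146 > 6815)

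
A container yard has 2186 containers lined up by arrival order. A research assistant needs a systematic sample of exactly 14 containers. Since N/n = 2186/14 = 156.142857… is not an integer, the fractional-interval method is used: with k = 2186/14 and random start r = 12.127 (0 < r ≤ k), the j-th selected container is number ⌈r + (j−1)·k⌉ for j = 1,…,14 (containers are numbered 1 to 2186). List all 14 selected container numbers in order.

13, 169, 325, 481, 637, 793, 949, 1106, 1262, 1418, 1574, 1730, 1886, 2042

j=1: r + 0k = 12.127 → ⌈·⌉ = 13
j=2: r + 1k = 168.269857… → ⌈·⌉ = 169
j=3: r + 2k = 324.412714… → ⌈·⌉ = 325
j=4: r + 3k = 480.555571… → ⌈·⌉ = 481
j=5: r + 4k = 636.698428… → ⌈·⌉ = 637
j=6: r + 5k = 792.841285… → ⌈·⌉ = 793
j=7: r + 6k = 948.984142… → ⌈·⌉ = 949
j=8: r + 7k = 1105.127 → ⌈·⌉ = 1106
j=9: r + 8k = 1261.269857… → ⌈·⌉ = 1262
j=10: r + 9k = 1417.412714… → ⌈·⌉ = 1418
j=11: r + 10k = 1573.555571… → ⌈·⌉ = 1574
j=12: r + 11k = 1729.698428… → ⌈·⌉ = 1730
j=13: r + 12k = 1885.841285… → ⌈·⌉ = 1886
j=14: r + 13k = 2041.984142… → ⌈·⌉ = 2042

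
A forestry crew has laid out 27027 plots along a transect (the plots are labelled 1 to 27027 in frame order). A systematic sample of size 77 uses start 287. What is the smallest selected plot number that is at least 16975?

17135

k = 27027/77 = 351
Steps past start: ⌈(16975 − 287)/351⌉ = ⌈16688/351⌉ = 48
Selected plot: 287 + 48×351 = 17135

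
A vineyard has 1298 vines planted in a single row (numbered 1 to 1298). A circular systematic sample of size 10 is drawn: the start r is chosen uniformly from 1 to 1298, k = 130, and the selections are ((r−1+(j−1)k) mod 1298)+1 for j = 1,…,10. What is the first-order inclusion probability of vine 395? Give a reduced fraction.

5/649

For each position j, as r ranges over 1…1298 the j-th selection hits every vine exactly once, so vine 395 is selected for exactly 10 of the 1298 starts.
Inclusion probability = 10/1298 = 5/649.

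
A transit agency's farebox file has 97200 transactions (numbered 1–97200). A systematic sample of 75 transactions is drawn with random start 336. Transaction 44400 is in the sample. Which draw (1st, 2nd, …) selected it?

k = 97200/75 = 1296
position = (44400 − 336)/1296 + 1 = 44064/1296 + 1 = 34 + 1 = 35

35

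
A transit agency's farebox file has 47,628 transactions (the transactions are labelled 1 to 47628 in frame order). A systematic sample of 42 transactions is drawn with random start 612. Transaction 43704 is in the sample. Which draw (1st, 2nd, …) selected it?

39

k = 47628/42 = 1134
position = (43704 − 612)/1134 + 1 = 43092/1134 + 1 = 38 + 1 = 39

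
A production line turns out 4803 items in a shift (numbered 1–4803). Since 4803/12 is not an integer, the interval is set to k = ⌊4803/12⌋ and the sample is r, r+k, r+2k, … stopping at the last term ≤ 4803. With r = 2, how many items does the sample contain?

k = ⌊4803/12⌋ = 400
Achieved size = ⌊(4803 − 2)/400⌋ + 1 = ⌊4801/400⌋ + 1 = 12 + 1 = 13
(last selection: 2 + 12×400 = 4802 ≤ 4803; next would be 5202 > 4803)

13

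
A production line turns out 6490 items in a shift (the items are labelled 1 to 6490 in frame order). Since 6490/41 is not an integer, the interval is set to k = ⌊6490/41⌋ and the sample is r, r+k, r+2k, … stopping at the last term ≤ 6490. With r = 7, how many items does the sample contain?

42

k = ⌊6490/41⌋ = 158
Achieved size = ⌊(6490 − 7)/158⌋ + 1 = ⌊6483/158⌋ + 1 = 41 + 1 = 42
(last selection: 7 + 41×158 = 6485 ≤ 6490; next would be 6643 > 6490)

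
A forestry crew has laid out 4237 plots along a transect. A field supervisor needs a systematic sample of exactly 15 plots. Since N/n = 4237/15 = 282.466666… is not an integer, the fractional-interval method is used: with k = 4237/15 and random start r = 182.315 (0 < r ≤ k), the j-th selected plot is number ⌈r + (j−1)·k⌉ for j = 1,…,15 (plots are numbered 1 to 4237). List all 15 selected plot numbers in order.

183, 465, 748, 1030, 1313, 1595, 1878, 2160, 2443, 2725, 3007, 3290, 3572, 3855, 4137

j=1: r + 0k = 182.315 → ⌈·⌉ = 183
j=2: r + 1k = 464.781666… → ⌈·⌉ = 465
j=3: r + 2k = 747.248333… → ⌈·⌉ = 748
j=4: r + 3k = 1029.715 → ⌈·⌉ = 1030
j=5: r + 4k = 1312.181666… → ⌈·⌉ = 1313
j=6: r + 5k = 1594.648333… → ⌈·⌉ = 1595
j=7: r + 6k = 1877.115 → ⌈·⌉ = 1878
j=8: r + 7k = 2159.581666… → ⌈·⌉ = 2160
j=9: r + 8k = 2442.048333… → ⌈·⌉ = 2443
j=10: r + 9k = 2724.515 → ⌈·⌉ = 2725
j=11: r + 10k = 3006.981666… → ⌈·⌉ = 3007
j=12: r + 11k = 3289.448333… → ⌈·⌉ = 3290
j=13: r + 12k = 3571.915 → ⌈·⌉ = 3572
j=14: r + 13k = 3854.381666… → ⌈·⌉ = 3855
j=15: r + 14k = 4136.848333… → ⌈·⌉ = 4137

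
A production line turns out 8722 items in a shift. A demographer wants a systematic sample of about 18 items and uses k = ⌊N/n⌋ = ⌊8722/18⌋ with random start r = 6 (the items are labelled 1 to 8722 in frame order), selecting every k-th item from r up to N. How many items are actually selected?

k = ⌊8722/18⌋ = 484
Achieved size = ⌊(8722 − 6)/484⌋ + 1 = ⌊8716/484⌋ + 1 = 18 + 1 = 19
(last selection: 6 + 18×484 = 8718 ≤ 8722; next would be 9202 > 8722)

19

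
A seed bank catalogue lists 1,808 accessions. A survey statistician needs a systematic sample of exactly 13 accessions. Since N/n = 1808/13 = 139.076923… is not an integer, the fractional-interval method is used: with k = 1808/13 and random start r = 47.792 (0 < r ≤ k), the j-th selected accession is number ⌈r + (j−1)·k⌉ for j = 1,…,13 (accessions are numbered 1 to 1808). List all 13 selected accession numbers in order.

48, 187, 326, 466, 605, 744, 883, 1022, 1161, 1300, 1439, 1578, 1717

j=1: r + 0k = 47.792 → ⌈·⌉ = 48
j=2: r + 1k = 186.868923… → ⌈·⌉ = 187
j=3: r + 2k = 325.945846… → ⌈·⌉ = 326
j=4: r + 3k = 465.022769… → ⌈·⌉ = 466
j=5: r + 4k = 604.099692… → ⌈·⌉ = 605
j=6: r + 5k = 743.176615… → ⌈·⌉ = 744
j=7: r + 6k = 882.253538… → ⌈·⌉ = 883
j=8: r + 7k = 1021.330461… → ⌈·⌉ = 1022
j=9: r + 8k = 1160.407384… → ⌈·⌉ = 1161
j=10: r + 9k = 1299.484307… → ⌈·⌉ = 1300
j=11: r + 10k = 1438.561230… → ⌈·⌉ = 1439
j=12: r + 11k = 1577.638153… → ⌈·⌉ = 1578
j=13: r + 12k = 1716.715076… → ⌈·⌉ = 1717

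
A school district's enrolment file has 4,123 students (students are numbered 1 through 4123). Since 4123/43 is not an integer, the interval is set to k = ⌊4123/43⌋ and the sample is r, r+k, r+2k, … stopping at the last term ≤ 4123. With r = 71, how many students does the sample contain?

k = ⌊4123/43⌋ = 95
Achieved size = ⌊(4123 − 71)/95⌋ + 1 = ⌊4052/95⌋ + 1 = 42 + 1 = 43
(last selection: 71 + 42×95 = 4061 ≤ 4123; next would be 4156 > 4123)

43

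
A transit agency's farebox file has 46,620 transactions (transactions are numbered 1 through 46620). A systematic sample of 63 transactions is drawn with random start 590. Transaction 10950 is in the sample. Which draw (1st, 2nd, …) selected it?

k = 46620/63 = 740
position = (10950 − 590)/740 + 1 = 10360/740 + 1 = 14 + 1 = 15

15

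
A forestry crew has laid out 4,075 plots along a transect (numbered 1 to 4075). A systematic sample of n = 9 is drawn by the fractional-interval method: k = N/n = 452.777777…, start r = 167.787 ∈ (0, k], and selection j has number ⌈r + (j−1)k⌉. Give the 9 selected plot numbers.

j=1: r + 0k = 167.787 → ⌈·⌉ = 168
j=2: r + 1k = 620.564777… → ⌈·⌉ = 621
j=3: r + 2k = 1073.342555… → ⌈·⌉ = 1074
j=4: r + 3k = 1526.120333… → ⌈·⌉ = 1527
j=5: r + 4k = 1978.898111… → ⌈·⌉ = 1979
j=6: r + 5k = 2431.675888… → ⌈·⌉ = 2432
j=7: r + 6k = 2884.453666… → ⌈·⌉ = 2885
j=8: r + 7k = 3337.231444… → ⌈·⌉ = 3338
j=9: r + 8k = 3790.009222… → ⌈·⌉ = 3791

168, 621, 1074, 1527, 1979, 2432, 2885, 3338, 3791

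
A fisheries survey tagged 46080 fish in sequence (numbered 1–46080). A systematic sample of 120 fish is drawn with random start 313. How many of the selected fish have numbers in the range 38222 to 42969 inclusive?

k = 46080/120 = 384
First selection ≥ 38222: 313 + ⌈(38222−313)/384⌉·384 = 313 + 99×384 = 38329
Last selection ≤ 42969: 313 + ⌊(42969−313)/384⌋·384 = 313 + 111×384 = 42937
Count = 111 − 99 + 1 = 13

13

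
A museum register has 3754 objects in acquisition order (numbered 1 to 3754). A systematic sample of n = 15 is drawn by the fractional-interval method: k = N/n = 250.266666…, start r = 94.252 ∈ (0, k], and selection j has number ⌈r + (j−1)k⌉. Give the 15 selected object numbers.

j=1: r + 0k = 94.252 → ⌈·⌉ = 95
j=2: r + 1k = 344.518666… → ⌈·⌉ = 345
j=3: r + 2k = 594.785333… → ⌈·⌉ = 595
j=4: r + 3k = 845.052 → ⌈·⌉ = 846
j=5: r + 4k = 1095.318666… → ⌈·⌉ = 1096
j=6: r + 5k = 1345.585333… → ⌈·⌉ = 1346
j=7: r + 6k = 1595.852 → ⌈·⌉ = 1596
j=8: r + 7k = 1846.118666… → ⌈·⌉ = 1847
j=9: r + 8k = 2096.385333… → ⌈·⌉ = 2097
j=10: r + 9k = 2346.652 → ⌈·⌉ = 2347
j=11: r + 10k = 2596.918666… → ⌈·⌉ = 2597
j=12: r + 11k = 2847.185333… → ⌈·⌉ = 2848
j=13: r + 12k = 3097.452 → ⌈·⌉ = 3098
j=14: r + 13k = 3347.718666… → ⌈·⌉ = 3348
j=15: r + 14k = 3597.985333… → ⌈·⌉ = 3598

95, 345, 595, 846, 1096, 1346, 1596, 1847, 2097, 2347, 2597, 2848, 3098, 3348, 3598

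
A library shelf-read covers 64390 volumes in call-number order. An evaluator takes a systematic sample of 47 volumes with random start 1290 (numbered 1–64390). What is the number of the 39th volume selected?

k = 64390/47 = 1370
39th selection = r + (39−1)·k = 1290 + 38×1370 = 1290 + 52060 = 53350

53350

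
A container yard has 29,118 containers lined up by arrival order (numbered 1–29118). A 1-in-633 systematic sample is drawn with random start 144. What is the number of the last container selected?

28629

k = 633
46th selection = r + (46−1)·k = 144 + 45×633 = 144 + 28485 = 28629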